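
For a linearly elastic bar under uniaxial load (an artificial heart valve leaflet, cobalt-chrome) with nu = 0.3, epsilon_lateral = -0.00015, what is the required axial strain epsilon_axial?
Model: a linearly elastic bar under uniaxial load, so epsilon_lateral = -nu·epsilon_axial.
Solve for epsilon_axial: epsilon_axial = -epsilon_lateral / nu.
Substitute:
  epsilon_axial = -(-0.00015) / 0.3
  epsilon_axial = 0.0005
Final answer: epsilon_axial = 0.0005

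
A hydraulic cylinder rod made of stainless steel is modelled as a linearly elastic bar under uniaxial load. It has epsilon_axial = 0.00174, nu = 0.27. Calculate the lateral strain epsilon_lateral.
Model: a linearly elastic bar under uniaxial load, so epsilon_lateral = -nu·epsilon_axial.
Substitute:
  epsilon_lateral = -(0.27 × 0.00174)
  epsilon_lateral = -0.0004698
Final answer: epsilon_lateral = -0.0004698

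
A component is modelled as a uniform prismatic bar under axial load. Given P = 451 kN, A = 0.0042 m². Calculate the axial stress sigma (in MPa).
Model: a uniform prismatic bar under axial load, so sigma = P / A.
Convert to SI units:
  P = 451 kN = 451000 N
Substitute:
  sigma = 451000 / 0.0042
  sigma = 1.074 × 10⁸ Pa
Convert: sigma = 1.074 × 10⁸ Pa = 107.4 MPa
Final answer: sigma = 107.4 MPa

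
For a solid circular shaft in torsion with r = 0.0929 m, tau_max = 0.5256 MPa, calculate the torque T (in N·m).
Model: a solid circular shaft in torsion, so tau_max = (2·T) / (π·r^3).
Solve for T: T = (π·tau_max·r^3) / 2.
Convert to SI units:
  tau_max = 0.5256 MPa = 525600 Pa
Substitute:
  T = (π × 525600 × 0.0929^3) / 2
  T = 661.9 N·m
Final answer: T = 661.9 N·m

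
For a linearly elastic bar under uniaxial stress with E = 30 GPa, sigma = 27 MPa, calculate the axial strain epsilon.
Model: a linearly elastic bar under uniaxial stress, so sigma = E·epsilon.
Solve for epsilon: epsilon = sigma / E.
Convert to SI units:
  E = 30 GPa = 3 × 10¹⁰ Pa
  sigma = 27 MPa = 2.7 × 10⁷ Pa
Substitute:
  epsilon = (2.7 × 10⁷) / (3 × 10¹⁰)
  epsilon = 0.0009
Final answer: epsilon = 0.0009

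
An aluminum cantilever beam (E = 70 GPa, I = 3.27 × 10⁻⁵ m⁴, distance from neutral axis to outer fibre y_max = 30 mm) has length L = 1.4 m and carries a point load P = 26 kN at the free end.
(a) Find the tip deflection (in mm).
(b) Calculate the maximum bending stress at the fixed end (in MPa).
(a) Tip deflection of a cantilever with an end point load: δ = P·L^3 / (3·E·I). Convert P = 26 kN = 26000 N, E = 70 GPa = 7 × 10¹⁰ Pa.
  δ = (26000 × 1.4^3) / (3 × (7 × 10¹⁰) × (3.27 × 10⁻⁵)) = 0.01039 m = 10.39 mm
(b) Maximum bending moment at the fixed end: M = P·L = 26000 × 1.4 = 36400 N·m. Convert y_max = 30 mm = 0.03 m.
  σ = M·y_max / I = (36400 × 0.03) / (3.27 × 10⁻⁵) = 3.339 × 10⁷ Pa = 33.39 MPa
Final answer: (a) δ = 10.39 mm, (b) σ = 33.39 MPa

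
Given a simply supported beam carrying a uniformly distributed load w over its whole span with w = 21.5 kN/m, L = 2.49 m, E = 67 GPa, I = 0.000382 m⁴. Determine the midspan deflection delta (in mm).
Model: a simply supported beam carrying a uniformly distributed load w over its whole span, so delta = (5·w·L^4) / (384·E·I).
Convert to SI units:
  w = 21.5 kN/m = 21500 N/m
  E = 67 GPa = 6.7 × 10¹⁰ Pa
Substitute:
  delta = (5 × 21500 × 2.49^4) / (384 × (6.7 × 10¹⁰) × 0.000382)
  delta = 0.0004205 m
Convert: delta = 0.0004205 m = 0.4205 mm
Final answer: delta = 0.4205 mm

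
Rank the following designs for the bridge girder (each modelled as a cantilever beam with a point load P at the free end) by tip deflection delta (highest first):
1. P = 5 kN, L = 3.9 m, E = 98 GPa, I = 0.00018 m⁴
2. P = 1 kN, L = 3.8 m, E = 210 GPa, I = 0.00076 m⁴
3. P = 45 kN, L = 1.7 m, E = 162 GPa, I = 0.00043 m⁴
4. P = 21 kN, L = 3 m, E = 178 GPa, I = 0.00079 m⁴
Model: a cantilever beam with a point load P at the free end, so delta = (P·L^3) / (3·E·I) (SI units).
  Case 1: delta = (5000 × 3.9^3) / (3 × (9.8 × 10¹⁰) × 0.00018) = 0.005605 m = 5.605 mm
  Case 2: delta = (1000 × 3.8^3) / (3 × (2.1 × 10¹¹) × 0.00076) = 0.0001146 m = 0.1146 mm
  Case 3: delta = (45000 × 1.7^3) / (3 × (1.62 × 10¹¹) × 0.00043) = 0.001058 m = 1.058 mm
  Case 4: delta = (21000 × 3^3) / (3 × (1.78 × 10¹¹) × 0.00079) = 0.001344 m = 1.344 mm
Ordering: 5.605 mm (case 1) > 1.344 mm (case 4) > 1.058 mm (case 3) > 0.1146 mm (case 2)
Final answer: 1, 4, 3, 2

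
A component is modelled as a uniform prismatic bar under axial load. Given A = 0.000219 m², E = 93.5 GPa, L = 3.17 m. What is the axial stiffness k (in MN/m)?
Model: a uniform prismatic bar under axial load, so k = (A·E) / L.
Convert to SI units:
  E = 93.5 GPa = 9.35 × 10¹⁰ Pa
Substitute:
  k = (0.000219 × (9.35 × 10¹⁰)) / 3.17
  k = 6.459 × 10⁶ N/m
Convert: k = 6.459 × 10⁶ N/m = 6.459 MN/m
Final answer: k = 6.459 MN/m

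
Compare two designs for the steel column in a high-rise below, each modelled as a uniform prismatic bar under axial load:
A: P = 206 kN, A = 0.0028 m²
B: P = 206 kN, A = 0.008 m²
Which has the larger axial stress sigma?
Model: a uniform prismatic bar under axial load, so sigma = P / A (SI units).
  A: sigma = 206000 / 0.0028 = 7.357 × 10⁷ Pa = 73.57 MPa
  B: sigma = 206000 / 0.008 = 2.575 × 10⁷ Pa = 25.75 MPa
73.57 MPa > 25.75 MPa, so A is larger.
Final answer: A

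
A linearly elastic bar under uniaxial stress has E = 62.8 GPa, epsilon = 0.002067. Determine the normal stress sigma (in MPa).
Model: a linearly elastic bar under uniaxial stress, so sigma = E·epsilon.
Convert to SI units:
  E = 62.8 GPa = 6.28 × 10¹⁰ Pa
Substitute:
  sigma = (6.28 × 10¹⁰) × 0.002067
  sigma = 1.298 × 10⁸ Pa
Convert: sigma = 1.298 × 10⁸ Pa = 129.8 MPa
Final answer: sigma = 129.8 MPa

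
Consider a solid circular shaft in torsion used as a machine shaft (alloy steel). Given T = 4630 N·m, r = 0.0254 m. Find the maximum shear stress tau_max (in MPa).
Model: a solid circular shaft in torsion, so tau_max = (2·T) / (π·r^3).
Substitute:
  tau_max = (2 × 4630) / (π × 0.0254^3)
  tau_max = 1.799 × 10⁸ Pa
Convert: tau_max = 1.799 × 10⁸ Pa = 179.9 MPa
Final answer: tau_max = 179.9 MPa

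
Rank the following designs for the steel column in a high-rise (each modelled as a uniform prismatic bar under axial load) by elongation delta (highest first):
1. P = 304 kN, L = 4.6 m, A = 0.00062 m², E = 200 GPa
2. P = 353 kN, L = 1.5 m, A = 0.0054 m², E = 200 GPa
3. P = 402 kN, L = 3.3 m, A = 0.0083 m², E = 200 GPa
Model: a uniform prismatic bar under axial load, so delta = (P·L) / (A·E) (SI units).
  Case 1: delta = (304000 × 4.6) / (0.00062 × (2 × 10¹¹)) = 0.01128 m = 11.28 mm
  Case 2: delta = (353000 × 1.5) / (0.0054 × (2 × 10¹¹)) = 0.0004903 m = 0.4903 mm
  Case 3: delta = (402000 × 3.3) / (0.0083 × (2 × 10¹¹)) = 0.0007992 m = 0.7992 mm
Ordering: 11.28 mm (case 1) > 0.7992 mm (case 3) > 0.4903 mm (case 2)
Final answer: 1, 3, 2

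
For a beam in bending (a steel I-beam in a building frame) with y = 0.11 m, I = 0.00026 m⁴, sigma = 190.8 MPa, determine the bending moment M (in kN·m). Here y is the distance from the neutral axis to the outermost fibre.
Model: a beam in bending, so sigma = (M·y) / I.
Solve for M: M = (sigma·I) / y.
Convert to SI units:
  sigma = 190.8 MPa = 1.908 × 10⁸ Pa
Substitute:
  M = ((1.908 × 10⁸) × 0.00026) / 0.11
  M = 451000 N·m
Convert: M = 451000 N·m = 451 kN·m
Final answer: M = 451 kN·m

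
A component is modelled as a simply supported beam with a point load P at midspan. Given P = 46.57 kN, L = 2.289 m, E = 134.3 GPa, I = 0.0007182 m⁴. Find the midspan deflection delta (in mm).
Model: a simply supported beam with a point load P at midspan, so delta = (P·L^3) / (48·E·I).
Convert to SI units:
  P = 46.57 kN = 46570 N
  E = 134.3 GPa = 1.343 × 10¹¹ Pa
Substitute:
  delta = (46570 × 2.289^3) / (48 × (1.343 × 10¹¹) × 0.0007182)
  delta = 0.0001206 m
Convert: delta = 0.0001206 m = 0.1206 mm
Final answer: delta = 0.1206 mm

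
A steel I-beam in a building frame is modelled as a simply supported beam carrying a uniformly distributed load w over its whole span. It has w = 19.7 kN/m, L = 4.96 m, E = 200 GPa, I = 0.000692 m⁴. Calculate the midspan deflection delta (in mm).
Model: a simply supported beam carrying a uniformly distributed load w over its whole span, so delta = (5·w·L^4) / (384·E·I).
Convert to SI units:
  w = 19.7 kN/m = 19700 N/m
  E = 200 GPa = 2 × 10¹¹ Pa
Substitute:
  delta = (5 × 19700 × 4.96^4) / (384 × (2 × 10¹¹) × 0.000692)
  delta = 0.001122 m
Convert: delta = 0.001122 m = 1.122 mm
Final answer: delta = 1.122 mm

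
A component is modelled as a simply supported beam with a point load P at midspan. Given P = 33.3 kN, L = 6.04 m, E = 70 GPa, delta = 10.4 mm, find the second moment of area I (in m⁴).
Model: a simply supported beam with a point load P at midspan, so delta = (P·L^3) / (48·E·I).
Solve for I: I = (P·L^3) / (48·delta·E).
Convert to SI units:
  P = 33.3 kN = 33300 N
  E = 70 GPa = 7 × 10¹⁰ Pa
  delta = 10.4 mm = 0.0104 m
Substitute:
  I = (33300 × 6.04^3) / (48 × 0.0104 × (7 × 10¹⁰))
  I = 0.00021 m⁴
Final answer: I = 0.00021 m⁴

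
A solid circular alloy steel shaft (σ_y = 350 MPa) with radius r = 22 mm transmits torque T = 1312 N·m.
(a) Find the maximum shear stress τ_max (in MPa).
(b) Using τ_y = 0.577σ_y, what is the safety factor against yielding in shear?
(a) For a solid circular shaft, τ_max = T·r/J with J = π·r^4/2, i.e. τ_max = 2·T / (π·r^3). Convert r = 22 mm = 0.022 m.
  τ_max = (2 × 1312) / (π × 0.022^3) = 7.844 × 10⁷ Pa = 78.44 MPa
(b) τ_y = 0.577 × 350 = 201.95 MPa
  SF = τ_y/τ_max = 201.95 / 78.44 = 2.575
Final answer: (a) τ_max = 78.44 MPa, (b) SF = 2.575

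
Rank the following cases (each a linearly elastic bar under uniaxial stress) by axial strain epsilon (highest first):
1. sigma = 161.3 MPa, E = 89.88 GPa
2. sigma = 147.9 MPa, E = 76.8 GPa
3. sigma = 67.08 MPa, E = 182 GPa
Model: a linearly elastic bar under uniaxial stress, so epsilon = sigma / E (SI units).
  Case 1: epsilon = (1.613 × 10⁸) / (8.988 × 10¹⁰) = 0.001795
  Case 2: epsilon = (1.479 × 10⁸) / (7.68 × 10¹⁰) = 0.001926
  Case 3: epsilon = (6.708 × 10⁷) / (1.82 × 10¹¹) = 0.0003686
Ordering: 0.001926 (case 2) > 0.001795 (case 1) > 0.0003686 (case 3)
Final answer: 2, 1, 3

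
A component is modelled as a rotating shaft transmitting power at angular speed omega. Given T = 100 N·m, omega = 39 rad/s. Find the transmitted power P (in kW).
Model: a rotating shaft transmitting power at angular speed omega, so P = T·omega.
Substitute:
  P = 100 × 39
  P = 3900 W
Convert: P = 3900 W = 3.9 kW
Final answer: P = 3.9 kW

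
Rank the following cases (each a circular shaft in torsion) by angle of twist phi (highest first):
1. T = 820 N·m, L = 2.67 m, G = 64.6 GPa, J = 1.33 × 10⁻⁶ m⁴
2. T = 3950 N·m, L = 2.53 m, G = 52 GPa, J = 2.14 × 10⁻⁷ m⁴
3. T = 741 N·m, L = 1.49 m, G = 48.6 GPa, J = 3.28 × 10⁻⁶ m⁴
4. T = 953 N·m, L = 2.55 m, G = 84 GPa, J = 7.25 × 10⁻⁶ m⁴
Model: a circular shaft in torsion, so phi = (T·L) / (G·J) (SI units).
  Case 1: phi = (820 × 2.67) / ((6.46 × 10¹⁰) × (1.33 × 10⁻⁶)) = 0.02548 rad = 1.46°
  Case 2: phi = (3950 × 2.53) / ((5.2 × 10¹⁰) × (2.14 × 10⁻⁷)) = 0.898 rad = 51.45°
  Case 3: phi = (741 × 1.49) / ((4.86 × 10¹⁰) × (3.28 × 10⁻⁶)) = 0.006926 rad = 0.3968°
  Case 4: phi = (953 × 2.55) / ((8.4 × 10¹⁰) × (7.25 × 10⁻⁶)) = 0.00399 rad = 0.2286°
Ordering: 51.45° (case 2) > 1.46° (case 1) > 0.3968° (case 3) > 0.2286° (case 4)
Final answer: 2, 1, 3, 4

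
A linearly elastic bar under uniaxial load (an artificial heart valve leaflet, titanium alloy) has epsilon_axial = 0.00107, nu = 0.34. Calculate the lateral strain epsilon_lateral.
Model: a linearly elastic bar under uniaxial load, so epsilon_lateral = -nu·epsilon_axial.
Substitute:
  epsilon_lateral = -(0.34 × 0.00107)
  epsilon_lateral = -0.0003638
Final answer: epsilon_lateral = -0.0003638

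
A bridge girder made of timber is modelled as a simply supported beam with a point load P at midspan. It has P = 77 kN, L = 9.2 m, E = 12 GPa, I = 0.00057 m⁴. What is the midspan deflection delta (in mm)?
Model: a simply supported beam with a point load P at midspan, so delta = (P·L^3) / (48·E·I).
Convert to SI units:
  P = 77 kN = 77000 N
  E = 12 GPa = 1.2 × 10¹⁰ Pa
Substitute:
  delta = (77000 × 9.2^3) / (48 × (1.2 × 10¹⁰) × 0.00057)
  delta = 0.1826 m
Convert: delta = 0.1826 m = 182.6 mm
Final answer: delta = 182.6 mm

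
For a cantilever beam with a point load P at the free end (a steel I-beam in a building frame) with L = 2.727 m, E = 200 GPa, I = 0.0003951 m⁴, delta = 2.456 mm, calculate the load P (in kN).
Model: a cantilever beam with a point load P at the free end, so delta = (P·L^3) / (3·E·I).
Solve for P: P = (3·delta·E·I) / L^3.
Convert to SI units:
  E = 200 GPa = 2 × 10¹¹ Pa
  delta = 2.456 mm = 0.002456 m
Substitute:
  P = (3 × 0.002456 × (2 × 10¹¹) × 0.0003951) / 2.727^3
  P = 28710 N
Convert: P = 28710 N = 28.71 kN
Final answer: P = 28.71 kN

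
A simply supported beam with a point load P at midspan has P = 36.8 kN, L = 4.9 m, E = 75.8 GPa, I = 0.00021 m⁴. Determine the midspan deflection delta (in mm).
Model: a simply supported beam with a point load P at midspan, so delta = (P·L^3) / (48·E·I).
Convert to SI units:
  P = 36.8 kN = 36800 N
  E = 75.8 GPa = 7.58 × 10¹⁰ Pa
Substitute:
  delta = (36800 × 4.9^3) / (48 × (7.58 × 10¹⁰) × 0.00021)
  delta = 0.005666 m
Convert: delta = 0.005666 m = 5.666 mm
Final answer: delta = 5.666 mm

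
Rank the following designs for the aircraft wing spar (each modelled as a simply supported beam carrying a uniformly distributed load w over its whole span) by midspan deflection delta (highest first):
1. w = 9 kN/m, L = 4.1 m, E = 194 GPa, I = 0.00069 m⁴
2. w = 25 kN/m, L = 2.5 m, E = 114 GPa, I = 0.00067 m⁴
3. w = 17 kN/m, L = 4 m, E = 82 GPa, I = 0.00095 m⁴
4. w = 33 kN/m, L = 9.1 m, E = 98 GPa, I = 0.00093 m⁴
Model: a simply supported beam carrying a uniformly distributed load w over its whole span, so delta = (5·w·L^4) / (384·E·I) (SI units).
  Case 1: delta = (5 × 9000 × 4.1^4) / (384 × (1.94 × 10¹¹) × 0.00069) = 0.0002474 m = 0.2474 mm
  Case 2: delta = (5 × 25000 × 2.5^4) / (384 × (1.14 × 10¹¹) × 0.00067) = 0.0001665 m = 0.1665 mm
  Case 3: delta = (5 × 17000 × 4^4) / (384 × (8.2 × 10¹⁰) × 0.00095) = 0.0007274 m = 0.7274 mm
  Case 4: delta = (5 × 33000 × 9.1^4) / (384 × (9.8 × 10¹⁰) × 0.00093) = 0.03233 m = 32.33 mm
Ordering: 32.33 mm (case 4) > 0.7274 mm (case 3) > 0.2474 mm (case 1) > 0.1665 mm (case 2)
Final answer: 4, 3, 1, 2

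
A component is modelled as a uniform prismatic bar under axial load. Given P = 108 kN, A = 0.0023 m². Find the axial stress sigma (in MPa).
Model: a uniform prismatic bar under axial load, so sigma = P / A.
Convert to SI units:
  P = 108 kN = 108000 N
Substitute:
  sigma = 108000 / 0.0023
  sigma = 4.696 × 10⁷ Pa
Convert: sigma = 4.696 × 10⁷ Pa = 46.96 MPa
Final answer: sigma = 46.96 MPa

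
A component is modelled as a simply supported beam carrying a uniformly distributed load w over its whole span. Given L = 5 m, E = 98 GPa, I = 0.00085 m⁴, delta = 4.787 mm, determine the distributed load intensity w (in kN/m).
Model: a simply supported beam carrying a uniformly distributed load w over its whole span, so delta = (5·w·L^4) / (384·E·I).
Solve for w: w = (384·delta·E·I) / (5·L^4).
Convert to SI units:
  E = 98 GPa = 9.8 × 10¹⁰ Pa
  delta = 4.787 mm = 0.004787 m
Substitute:
  w = (384 × 0.004787 × (9.8 × 10¹⁰) × 0.00085) / (5 × 5^4)
  w = 49000 N/m
Convert: w = 49000 N/m = 49 kN/m
Final answer: w = 49 kN/m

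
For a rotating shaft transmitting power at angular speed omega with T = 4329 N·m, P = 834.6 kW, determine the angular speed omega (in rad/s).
Model: a rotating shaft transmitting power at angular speed omega, so P = T·omega.
Solve for omega: omega = P / T.
Convert to SI units:
  P = 834.6 kW = 834600 W
Substitute:
  omega = 834600 / 4329
  omega = 192.8 rad/s
Final answer: omega = 192.8 rad/s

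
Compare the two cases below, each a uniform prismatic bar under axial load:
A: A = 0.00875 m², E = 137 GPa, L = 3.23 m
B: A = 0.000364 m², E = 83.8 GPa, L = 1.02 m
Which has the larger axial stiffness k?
Model: a uniform prismatic bar under axial load, so k = (A·E) / L (SI units).
  A: k = (0.00875 × (1.37 × 10¹¹)) / 3.23 = 3.711 × 10⁸ N/m = 371.1 MN/m
  B: k = (0.000364 × (8.38 × 10¹⁰)) / 1.02 = 2.991 × 10⁷ N/m = 29.91 MN/m
371.1 MN/m > 29.91 MN/m, so A is larger.
Final answer: A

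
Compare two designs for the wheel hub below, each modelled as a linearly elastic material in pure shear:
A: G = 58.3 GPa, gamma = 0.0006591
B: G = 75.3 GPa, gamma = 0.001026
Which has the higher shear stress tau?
Model: a linearly elastic material in pure shear, so tau = G·gamma (SI units).
  A: tau = (5.83 × 10¹⁰) × 0.0006591 = 3.843 × 10⁷ Pa = 38.43 MPa
  B: tau = (7.53 × 10¹⁰) × 0.001026 = 7.726 × 10⁷ Pa = 77.26 MPa
77.26 MPa > 38.43 MPa, so B is larger.
Final answer: B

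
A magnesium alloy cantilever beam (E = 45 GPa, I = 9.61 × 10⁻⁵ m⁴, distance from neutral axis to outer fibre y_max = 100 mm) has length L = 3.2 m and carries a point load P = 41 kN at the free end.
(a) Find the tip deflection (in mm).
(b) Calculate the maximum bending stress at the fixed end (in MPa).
(a) Tip deflection of a cantilever with an end point load: δ = P·L^3 / (3·E·I). Convert P = 41 kN = 41000 N, E = 45 GPa = 4.5 × 10¹⁰ Pa.
  δ = (41000 × 3.2^3) / (3 × (4.5 × 10¹⁰) × (9.61 × 10⁻⁵)) = 0.1036 m = 103.6 mm
(b) Maximum bending moment at the fixed end: M = P·L = 41000 × 3.2 = 131200 N·m. Convert y_max = 100 mm = 0.1 m.
  σ = M·y_max / I = (131200 × 0.1) / (9.61 × 10⁻⁵) = 1.365 × 10⁸ Pa = 136.5 MPa
Final answer: (a) δ = 103.6 mm, (b) σ = 136.5 MPa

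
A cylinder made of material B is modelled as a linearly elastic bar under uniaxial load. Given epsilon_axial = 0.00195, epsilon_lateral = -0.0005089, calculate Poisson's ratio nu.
Model: a linearly elastic bar under uniaxial load, so epsilon_lateral = -nu·epsilon_axial.
Solve for nu: nu = -epsilon_lateral / epsilon_axial.
Substitute:
  nu = -(-0.0005089) / 0.00195
  nu = 0.261
Final answer: nu = 0.261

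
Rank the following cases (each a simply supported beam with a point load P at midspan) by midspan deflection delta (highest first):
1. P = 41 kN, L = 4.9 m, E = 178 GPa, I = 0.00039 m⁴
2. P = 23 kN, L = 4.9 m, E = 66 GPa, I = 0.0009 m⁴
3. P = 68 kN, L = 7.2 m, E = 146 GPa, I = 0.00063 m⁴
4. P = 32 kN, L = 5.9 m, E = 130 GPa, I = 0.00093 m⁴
Model: a simply supported beam with a point load P at midspan, so delta = (P·L^3) / (48·E·I) (SI units).
  Case 1: delta = (41000 × 4.9^3) / (48 × (1.78 × 10¹¹) × 0.00039) = 0.001448 m = 1.448 mm
  Case 2: delta = (23000 × 4.9^3) / (48 × (6.6 × 10¹⁰) × 0.0009) = 0.000949 m = 0.949 mm
  Case 3: delta = (68000 × 7.2^3) / (48 × (1.46 × 10¹¹) × 0.00063) = 0.005749 m = 5.749 mm
  Case 4: delta = (32000 × 5.9^3) / (48 × (1.3 × 10¹¹) × 0.00093) = 0.001133 m = 1.133 mm
Ordering: 5.749 mm (case 3) > 1.448 mm (case 1) > 1.133 mm (case 4) > 0.949 mm (case 2)
Final answer: 3, 1, 4, 2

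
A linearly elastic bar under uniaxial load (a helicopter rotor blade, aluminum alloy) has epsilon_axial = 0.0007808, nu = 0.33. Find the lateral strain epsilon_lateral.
Model: a linearly elastic bar under uniaxial load, so epsilon_lateral = -nu·epsilon_axial.
Substitute:
  epsilon_lateral = -(0.33 × 0.0007808)
  epsilon_lateral = -0.0002577
Final answer: epsilon_lateral = -0.0002577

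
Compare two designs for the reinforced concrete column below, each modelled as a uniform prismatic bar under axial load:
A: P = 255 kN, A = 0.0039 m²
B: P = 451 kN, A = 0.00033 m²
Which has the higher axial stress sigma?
Model: a uniform prismatic bar under axial load, so sigma = P / A (SI units).
  A: sigma = 255000 / 0.0039 = 6.538 × 10⁷ Pa = 65.38 MPa
  B: sigma = 451000 / 0.00033 = 1.367 × 10⁹ Pa = 1367 MPa
1367 MPa > 65.38 MPa, so B is larger.
Final answer: B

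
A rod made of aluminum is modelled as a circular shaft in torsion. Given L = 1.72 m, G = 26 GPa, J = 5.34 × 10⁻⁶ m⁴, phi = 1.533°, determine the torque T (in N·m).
Model: a circular shaft in torsion, so phi = (T·L) / (G·J).
Solve for T: T = (phi·G·J) / L.
Convert to SI units:
  G = 26 GPa = 2.6 × 10¹⁰ Pa
  phi = 1.533° = 0.02676 rad
Substitute:
  T = (0.02676 × (2.6 × 10¹⁰) × (5.34 × 10⁻⁶)) / 1.72
  T = 2160 N·m
Final answer: T = 2160 N·m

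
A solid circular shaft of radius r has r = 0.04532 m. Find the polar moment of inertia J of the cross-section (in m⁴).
Model: a solid circular shaft of radius r, so J = (π·r^4) / 2.
Substitute:
  J = (π × 0.04532^4) / 2
  J = 6.626 × 10⁻⁶ m⁴
Final answer: J = 6.626 × 10⁻⁶ m⁴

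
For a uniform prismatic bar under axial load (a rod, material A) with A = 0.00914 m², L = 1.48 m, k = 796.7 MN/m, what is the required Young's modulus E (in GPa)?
Model: a uniform prismatic bar under axial load, so k = (A·E) / L.
Solve for E: E = (k·L) / A.
Convert to SI units:
  k = 796.7 MN/m = 7.967 × 10⁸ N/m
Substitute:
  E = ((7.967 × 10⁸) × 1.48) / 0.00914
  E = 1.29 × 10¹¹ Pa
Convert: E = 1.29 × 10¹¹ Pa = 129 GPa
Final answer: E = 129 GPa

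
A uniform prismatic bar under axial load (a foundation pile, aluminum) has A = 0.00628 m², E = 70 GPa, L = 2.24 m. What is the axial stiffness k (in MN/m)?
Model: a uniform prismatic bar under axial load, so k = (A·E) / L.
Convert to SI units:
  E = 70 GPa = 7 × 10¹⁰ Pa
Substitute:
  k = (0.00628 × (7 × 10¹⁰)) / 2.24
  k = 1.962 × 10⁸ N/m
Convert: k = 1.962 × 10⁸ N/m = 196.2 MN/m
Final answer: k = 196.2 MN/m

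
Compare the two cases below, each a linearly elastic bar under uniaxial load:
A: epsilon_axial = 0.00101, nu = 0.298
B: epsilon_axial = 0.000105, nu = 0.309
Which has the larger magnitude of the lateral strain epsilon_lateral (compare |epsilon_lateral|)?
Model: a linearly elastic bar under uniaxial load, so epsilon_lateral = -nu·epsilon_axial (SI units).
  A: epsilon_lateral = -(0.298 × 0.00101) = -0.000301
  B: epsilon_lateral = -(0.309 × 0.000105) = -3.244 × 10⁻⁵
|epsilon_lateral|: A = 0.000301, B = 3.244 × 10⁻⁵, so A is larger in magnitude.
Final answer: A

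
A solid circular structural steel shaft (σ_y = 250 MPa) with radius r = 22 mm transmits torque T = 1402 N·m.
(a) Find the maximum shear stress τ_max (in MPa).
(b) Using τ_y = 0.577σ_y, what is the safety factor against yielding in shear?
(a) For a solid circular shaft, τ_max = T·r/J with J = π·r^4/2, i.e. τ_max = 2·T / (π·r^3). Convert r = 22 mm = 0.022 m.
  τ_max = (2 × 1402) / (π × 0.022^3) = 8.382 × 10⁷ Pa = 83.82 MPa
(b) τ_y = 0.577 × 250 = 144.25 MPa
  SF = τ_y/τ_max = 144.25 / 83.82 = 1.721
Final answer: (a) τ_max = 83.82 MPa, (b) SF = 1.721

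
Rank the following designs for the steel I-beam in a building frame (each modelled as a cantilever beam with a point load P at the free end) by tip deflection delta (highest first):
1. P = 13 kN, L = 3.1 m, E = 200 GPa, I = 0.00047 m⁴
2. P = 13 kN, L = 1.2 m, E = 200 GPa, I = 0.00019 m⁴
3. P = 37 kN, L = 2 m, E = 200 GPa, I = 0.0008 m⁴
Model: a cantilever beam with a point load P at the free end, so delta = (P·L^3) / (3·E·I) (SI units).
  Case 1: delta = (13000 × 3.1^3) / (3 × (2 × 10¹¹) × 0.00047) = 0.001373 m = 1.373 mm
  Case 2: delta = (13000 × 1.2^3) / (3 × (2 × 10¹¹) × 0.00019) = 0.0001971 m = 0.1971 mm
  Case 3: delta = (37000 × 2^3) / (3 × (2 × 10¹¹) × 0.0008) = 0.0006167 m = 0.6167 mm
Ordering: 1.373 mm (case 1) > 0.6167 mm (case 3) > 0.1971 mm (case 2)
Final answer: 1, 3, 2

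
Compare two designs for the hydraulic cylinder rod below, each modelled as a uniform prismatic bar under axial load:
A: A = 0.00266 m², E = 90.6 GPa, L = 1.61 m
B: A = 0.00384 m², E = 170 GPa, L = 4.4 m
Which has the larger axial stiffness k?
Model: a uniform prismatic bar under axial load, so k = (A·E) / L (SI units).
  A: k = (0.00266 × (9.06 × 10¹⁰)) / 1.61 = 1.497 × 10⁸ N/m = 149.7 MN/m
  B: k = (0.00384 × (1.7 × 10¹¹)) / 4.4 = 1.484 × 10⁸ N/m = 148.4 MN/m
149.7 MN/m > 148.4 MN/m, so A is larger.
Final answer: A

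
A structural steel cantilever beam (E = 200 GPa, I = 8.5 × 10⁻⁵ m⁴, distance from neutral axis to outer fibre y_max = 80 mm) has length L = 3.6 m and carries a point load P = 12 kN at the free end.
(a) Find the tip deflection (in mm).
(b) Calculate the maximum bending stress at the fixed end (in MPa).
(a) Tip deflection of a cantilever with an end point load: δ = P·L^3 / (3·E·I). Convert P = 12 kN = 12000 N, E = 200 GPa = 2 × 10¹¹ Pa.
  δ = (12000 × 3.6^3) / (3 × (2 × 10¹¹) × (8.5 × 10⁻⁵)) = 0.01098 m = 10.98 mm
(b) Maximum bending moment at the fixed end: M = P·L = 12000 × 3.6 = 43200 N·m. Convert y_max = 80 mm = 0.08 m.
  σ = M·y_max / I = (43200 × 0.08) / (8.5 × 10⁻⁵) = 4.066 × 10⁷ Pa = 40.66 MPa
Final answer: (a) δ = 10.98 mm, (b) σ = 40.66 MPa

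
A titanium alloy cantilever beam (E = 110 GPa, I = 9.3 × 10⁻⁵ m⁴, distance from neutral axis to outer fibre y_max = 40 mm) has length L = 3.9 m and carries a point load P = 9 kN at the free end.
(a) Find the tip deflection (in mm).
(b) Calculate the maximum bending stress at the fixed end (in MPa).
(a) Tip deflection of a cantilever with an end point load: δ = P·L^3 / (3·E·I). Convert P = 9 kN = 9000 N, E = 110 GPa = 1.1 × 10¹¹ Pa.
  δ = (9000 × 3.9^3) / (3 × (1.1 × 10¹¹) × (9.3 × 10⁻⁵)) = 0.0174 m = 17.4 mm
(b) Maximum bending moment at the fixed end: M = P·L = 9000 × 3.9 = 35100 N·m. Convert y_max = 40 mm = 0.04 m.
  σ = M·y_max / I = (35100 × 0.04) / (9.3 × 10⁻⁵) = 1.51 × 10⁷ Pa = 15.1 MPa
Final answer: (a) δ = 17.4 mm, (b) σ = 15.1 MPa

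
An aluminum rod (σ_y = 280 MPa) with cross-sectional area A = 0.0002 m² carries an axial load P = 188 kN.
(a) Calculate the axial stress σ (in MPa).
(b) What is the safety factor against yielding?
(a) Axial stress σ = P/A. Convert P = 188 kN = 188000 N.
  σ = 188000 / 0.0002 = 9.4 × 10⁸ Pa = 940 MPa
(b) Safety factor SF = σ_y/σ = 280 / 940 = 0.2979
Final answer: (a) σ = 940 MPa, (b) SF = 0.2979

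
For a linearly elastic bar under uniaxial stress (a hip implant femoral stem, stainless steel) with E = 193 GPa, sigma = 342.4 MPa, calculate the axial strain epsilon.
Model: a linearly elastic bar under uniaxial stress, so sigma = E·epsilon.
Solve for epsilon: epsilon = sigma / E.
Convert to SI units:
  E = 193 GPa = 1.93 × 10¹¹ Pa
  sigma = 342.4 MPa = 3.424 × 10⁸ Pa
Substitute:
  epsilon = (3.424 × 10⁸) / (1.93 × 10¹¹)
  epsilon = 0.001774
Final answer: epsilon = 0.001774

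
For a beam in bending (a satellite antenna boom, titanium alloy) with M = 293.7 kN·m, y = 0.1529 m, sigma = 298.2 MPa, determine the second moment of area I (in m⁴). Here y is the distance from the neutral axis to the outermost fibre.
Model: a beam in bending, so sigma = (M·y) / I.
Solve for I: I = (M·y) / sigma.
Convert to SI units:
  M = 293.7 kN·m = 293700 N·m
  sigma = 298.2 MPa = 2.982 × 10⁸ Pa
Substitute:
  I = (293700 × 0.1529) / (2.982 × 10⁸)
  I = 0.0001506 m⁴
Final answer: I = 0.0001506 m⁴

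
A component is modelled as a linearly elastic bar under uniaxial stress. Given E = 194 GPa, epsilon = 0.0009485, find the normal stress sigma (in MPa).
Model: a linearly elastic bar under uniaxial stress, so epsilon = sigma / E.
Solve for sigma: sigma = epsilon·E.
Convert to SI units:
  E = 194 GPa = 1.94 × 10¹¹ Pa
Substitute:
  sigma = 0.0009485 × (1.94 × 10¹¹)
  sigma = 1.84 × 10⁸ Pa
Convert: sigma = 1.84 × 10⁸ Pa = 184 MPa
Final answer: sigma = 184 MPa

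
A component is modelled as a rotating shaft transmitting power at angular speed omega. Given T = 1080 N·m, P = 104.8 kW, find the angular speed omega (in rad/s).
Model: a rotating shaft transmitting power at angular speed omega, so P = T·omega.
Solve for omega: omega = P / T.
Convert to SI units:
  P = 104.8 kW = 104800 W
Substitute:
  omega = 104800 / 1080
  omega = 97.04 rad/s
Final answer: omega = 97.04 rad/s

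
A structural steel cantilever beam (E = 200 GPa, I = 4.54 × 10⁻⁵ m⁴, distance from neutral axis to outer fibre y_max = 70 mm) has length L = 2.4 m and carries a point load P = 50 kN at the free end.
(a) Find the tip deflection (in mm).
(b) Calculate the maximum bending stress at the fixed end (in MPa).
(a) Tip deflection of a cantilever with an end point load: δ = P·L^3 / (3·E·I). Convert P = 50 kN = 50000 N, E = 200 GPa = 2 × 10¹¹ Pa.
  δ = (50000 × 2.4^3) / (3 × (2 × 10¹¹) × (4.54 × 10⁻⁵)) = 0.02537 m = 25.37 mm
(b) Maximum bending moment at the fixed end: M = P·L = 50000 × 2.4 = 120000 N·m. Convert y_max = 70 mm = 0.07 m.
  σ = M·y_max / I = (120000 × 0.07) / (4.54 × 10⁻⁵) = 1.85 × 10⁸ Pa = 185 MPa
Final answer: (a) δ = 25.37 mm, (b) σ = 185 MPa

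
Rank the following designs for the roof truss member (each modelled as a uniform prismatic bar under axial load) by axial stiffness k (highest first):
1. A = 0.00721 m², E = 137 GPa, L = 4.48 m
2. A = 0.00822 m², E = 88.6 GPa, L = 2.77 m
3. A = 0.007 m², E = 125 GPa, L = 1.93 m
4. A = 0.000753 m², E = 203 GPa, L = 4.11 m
Model: a uniform prismatic bar under axial load, so k = (A·E) / L (SI units).
  Case 1: k = (0.00721 × (1.37 × 10¹¹)) / 4.48 = 2.205 × 10⁸ N/m = 220.5 MN/m
  Case 2: k = (0.00822 × (8.86 × 10¹⁰)) / 2.77 = 2.629 × 10⁸ N/m = 262.9 MN/m
  Case 3: k = (0.007 × (1.25 × 10¹¹)) / 1.93 = 4.534 × 10⁸ N/m = 453.4 MN/m
  Case 4: k = (0.000753 × (2.03 × 10¹¹)) / 4.11 = 3.719 × 10⁷ N/m = 37.19 MN/m
Ordering: 453.4 MN/m (case 3) > 262.9 MN/m (case 2) > 220.5 MN/m (case 1) > 37.19 MN/m (case 4)
Final answer: 3, 2, 1, 4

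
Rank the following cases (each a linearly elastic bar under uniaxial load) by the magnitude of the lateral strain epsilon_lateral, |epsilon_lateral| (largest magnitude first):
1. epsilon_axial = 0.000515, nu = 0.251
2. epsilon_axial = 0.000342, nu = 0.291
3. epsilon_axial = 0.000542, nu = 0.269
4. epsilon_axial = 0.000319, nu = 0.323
Model: a linearly elastic bar under uniaxial load, so epsilon_lateral = -nu·epsilon_axial (SI units).
  Case 1: epsilon_lateral = -(0.251 × 0.000515) = -0.0001293
  Case 2: epsilon_lateral = -(0.291 × 0.000342) = -9.952 × 10⁻⁵
  Case 3: epsilon_lateral = -(0.269 × 0.000542) = -0.0001458
  Case 4: epsilon_lateral = -(0.323 × 0.000319) = -0.000103
Ordering by |epsilon_lateral|: 0.0001458 (case 3) > 0.0001293 (case 1) > 0.000103 (case 4) > 9.952 × 10⁻⁵ (case 2)
Final answer: 3, 1, 4, 2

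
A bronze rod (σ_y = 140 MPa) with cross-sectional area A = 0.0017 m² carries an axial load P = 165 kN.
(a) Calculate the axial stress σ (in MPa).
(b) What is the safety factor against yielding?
(a) Axial stress σ = P/A. Convert P = 165 kN = 165000 N.
  σ = 165000 / 0.0017 = 9.706 × 10⁷ Pa = 97.06 MPa
(b) Safety factor SF = σ_y/σ = 140 / 97.06 = 1.442
Final answer: (a) σ = 97.06 MPa, (b) SF = 1.442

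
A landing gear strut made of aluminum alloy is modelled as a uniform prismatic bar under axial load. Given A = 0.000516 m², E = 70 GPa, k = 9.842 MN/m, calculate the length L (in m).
Model: a uniform prismatic bar under axial load, so k = (A·E) / L.
Solve for L: L = (A·E) / k.
Convert to SI units:
  E = 70 GPa = 7 × 10¹⁰ Pa
  k = 9.842 MN/m = 9.842 × 10⁶ N/m
Substitute:
  L = (0.000516 × (7 × 10¹⁰)) / (9.842 × 10⁶)
  L = 3.67 m
Final answer: L = 3.67 m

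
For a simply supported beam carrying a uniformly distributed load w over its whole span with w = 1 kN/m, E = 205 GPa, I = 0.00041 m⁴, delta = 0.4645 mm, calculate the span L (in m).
Model: a simply supported beam carrying a uniformly distributed load w over its whole span, so delta = (5·w·L^4) / (384·E·I).
Solve for L: L = ((384·delta·E·I) / (5·w))^(1/4).
Convert to SI units:
  w = 1 kN/m = 1000 N/m
  E = 205 GPa = 2.05 × 10¹¹ Pa
  delta = 0.4645 mm = 0.0004645 m
Substitute:
  L = ((384 × 0.0004645 × (2.05 × 10¹¹) × 0.00041) / (5 × 1000))^(1/4)
  L = 7.4 m
Final answer: L = 7.4 m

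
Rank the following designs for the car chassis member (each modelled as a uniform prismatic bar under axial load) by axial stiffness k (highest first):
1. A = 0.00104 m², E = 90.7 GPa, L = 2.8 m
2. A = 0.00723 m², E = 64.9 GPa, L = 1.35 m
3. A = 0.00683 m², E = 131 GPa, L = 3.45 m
Model: a uniform prismatic bar under axial load, so k = (A·E) / L (SI units).
  Case 1: k = (0.00104 × (9.07 × 10¹⁰)) / 2.8 = 3.369 × 10⁷ N/m = 33.69 MN/m
  Case 2: k = (0.00723 × (6.49 × 10¹⁰)) / 1.35 = 3.476 × 10⁸ N/m = 347.6 MN/m
  Case 3: k = (0.00683 × (1.31 × 10¹¹)) / 3.45 = 2.593 × 10⁸ N/m = 259.3 MN/m
Ordering: 347.6 MN/m (case 2) > 259.3 MN/m (case 3) > 33.69 MN/m (case 1)
Final answer: 2, 3, 1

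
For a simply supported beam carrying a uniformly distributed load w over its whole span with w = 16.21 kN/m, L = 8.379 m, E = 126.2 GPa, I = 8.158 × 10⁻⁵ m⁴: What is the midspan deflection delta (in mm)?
Model: a simply supported beam carrying a uniformly distributed load w over its whole span, so delta = (5·w·L^4) / (384·E·I).
Convert to SI units:
  w = 16.21 kN/m = 16210 N/m
  E = 126.2 GPa = 1.262 × 10¹¹ Pa
Substitute:
  delta = (5 × 16210 × 8.379^4) / (384 × (1.262 × 10¹¹) × (8.158 × 10⁻⁵))
  delta = 0.1011 m
Convert: delta = 0.1011 m = 101.1 mm
Final answer: delta = 101.1 mm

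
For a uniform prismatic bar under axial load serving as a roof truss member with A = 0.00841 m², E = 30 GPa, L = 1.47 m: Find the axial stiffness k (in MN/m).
Model: a uniform prismatic bar under axial load, so k = (A·E) / L.
Convert to SI units:
  E = 30 GPa = 3 × 10¹⁰ Pa
Substitute:
  k = (0.00841 × (3 × 10¹⁰)) / 1.47
  k = 1.716 × 10⁸ N/m
Convert: k = 1.716 × 10⁸ N/m = 171.6 MN/m
Final answer: k = 171.6 MN/m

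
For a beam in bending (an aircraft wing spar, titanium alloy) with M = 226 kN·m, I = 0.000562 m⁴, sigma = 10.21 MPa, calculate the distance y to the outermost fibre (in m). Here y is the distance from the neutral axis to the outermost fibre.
Model: a beam in bending, so sigma = (M·y) / I.
Solve for y: y = (sigma·I) / M.
Convert to SI units:
  M = 226 kN·m = 226000 N·m
  sigma = 10.21 MPa = 1.021 × 10⁷ Pa
Substitute:
  y = ((1.021 × 10⁷) × 0.000562) / 226000
  y = 0.02539 m
Final answer: y = 0.02539 m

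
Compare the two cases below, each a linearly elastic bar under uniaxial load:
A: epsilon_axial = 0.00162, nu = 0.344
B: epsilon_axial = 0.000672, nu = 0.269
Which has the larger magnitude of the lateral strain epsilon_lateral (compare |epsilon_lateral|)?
Model: a linearly elastic bar under uniaxial load, so epsilon_lateral = -nu·epsilon_axial (SI units).
  A: epsilon_lateral = -(0.344 × 0.00162) = -0.0005573
  B: epsilon_lateral = -(0.269 × 0.000672) = -0.0001808
|epsilon_lateral|: A = 0.0005573, B = 0.0001808, so A is larger in magnitude.
Final answer: A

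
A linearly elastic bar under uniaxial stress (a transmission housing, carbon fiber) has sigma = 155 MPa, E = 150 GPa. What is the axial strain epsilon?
Model: a linearly elastic bar under uniaxial stress, so epsilon = sigma / E.
Convert to SI units:
  sigma = 155 MPa = 1.55 × 10⁸ Pa
  E = 150 GPa = 1.5 × 10¹¹ Pa
Substitute:
  epsilon = (1.55 × 10⁸) / (1.5 × 10¹¹)
  epsilon = 0.001033
Final answer: epsilon = 0.001033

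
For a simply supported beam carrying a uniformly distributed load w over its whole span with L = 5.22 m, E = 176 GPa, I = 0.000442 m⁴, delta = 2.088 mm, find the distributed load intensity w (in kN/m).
Model: a simply supported beam carrying a uniformly distributed load w over its whole span, so delta = (5·w·L^4) / (384·E·I).
Solve for w: w = (384·delta·E·I) / (5·L^4).
Convert to SI units:
  E = 176 GPa = 1.76 × 10¹¹ Pa
  delta = 2.088 mm = 0.002088 m
Substitute:
  w = (384 × 0.002088 × (1.76 × 10¹¹) × 0.000442) / (5 × 5.22^4)
  w = 16800 N/m
Convert: w = 16800 N/m = 16.8 kN/m
Final answer: w = 16.8 kN/m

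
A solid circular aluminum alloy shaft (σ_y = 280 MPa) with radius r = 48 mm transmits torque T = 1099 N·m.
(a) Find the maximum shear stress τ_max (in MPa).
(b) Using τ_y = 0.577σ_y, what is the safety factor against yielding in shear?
(a) For a solid circular shaft, τ_max = T·r/J with J = π·r^4/2, i.e. τ_max = 2·T / (π·r^3). Convert r = 48 mm = 0.048 m.
  τ_max = (2 × 1099) / (π × 0.048^3) = 6.326 × 10⁶ Pa = 6.326 MPa
(b) τ_y = 0.577 × 280 = 161.56 MPa
  SF = τ_y/τ_max = 161.56 / 6.326 = 25.54
Final answer: (a) τ_max = 6.326 MPa, (b) SF = 25.54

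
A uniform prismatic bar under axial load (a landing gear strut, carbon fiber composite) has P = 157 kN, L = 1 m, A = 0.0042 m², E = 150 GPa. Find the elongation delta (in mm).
Model: a uniform prismatic bar under axial load, so delta = (P·L) / (A·E).
Convert to SI units:
  P = 157 kN = 157000 N
  E = 150 GPa = 1.5 × 10¹¹ Pa
Substitute:
  delta = (157000 × 1) / (0.0042 × (1.5 × 10¹¹))
  delta = 0.0002492 m
Convert: delta = 0.0002492 m = 0.2492 mm
Final answer: delta = 0.2492 mm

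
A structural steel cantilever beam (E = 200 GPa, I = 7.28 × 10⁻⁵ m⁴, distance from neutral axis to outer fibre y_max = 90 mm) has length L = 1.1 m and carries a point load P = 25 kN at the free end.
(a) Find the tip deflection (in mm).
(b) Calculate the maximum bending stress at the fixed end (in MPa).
(a) Tip deflection of a cantilever with an end point load: δ = P·L^3 / (3·E·I). Convert P = 25 kN = 25000 N, E = 200 GPa = 2 × 10¹¹ Pa.
  δ = (25000 × 1.1^3) / (3 × (2 × 10¹¹) × (7.28 × 10⁻⁵)) = 0.0007618 m = 0.7618 mm
(b) Maximum bending moment at the fixed end: M = P·L = 25000 × 1.1 = 27500 N·m. Convert y_max = 90 mm = 0.09 m.
  σ = M·y_max / I = (27500 × 0.09) / (7.28 × 10⁻⁵) = 3.4 × 10⁷ Pa = 34 MPa
Final answer: (a) δ = 0.7618 mm, (b) σ = 34 MPa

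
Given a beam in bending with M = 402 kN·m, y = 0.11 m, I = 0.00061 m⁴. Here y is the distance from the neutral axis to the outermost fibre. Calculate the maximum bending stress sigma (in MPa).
Model: a beam in bending, so sigma = (M·y) / I.
Convert to SI units:
  M = 402 kN·m = 402000 N·m
Substitute:
  sigma = (402000 × 0.11) / 0.00061
  sigma = 7.249 × 10⁷ Pa
Convert: sigma = 7.249 × 10⁷ Pa = 72.49 MPa
Final answer: sigma = 72.49 MPa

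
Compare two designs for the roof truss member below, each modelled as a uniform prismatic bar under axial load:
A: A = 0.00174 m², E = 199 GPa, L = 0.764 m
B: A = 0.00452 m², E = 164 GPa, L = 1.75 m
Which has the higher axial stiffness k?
Model: a uniform prismatic bar under axial load, so k = (A·E) / L (SI units).
  A: k = (0.00174 × (1.99 × 10¹¹)) / 0.764 = 4.532 × 10⁸ N/m = 453.2 MN/m
  B: k = (0.00452 × (1.64 × 10¹¹)) / 1.75 = 4.236 × 10⁸ N/m = 423.6 MN/m
453.2 MN/m > 423.6 MN/m, so A is larger.
Final answer: A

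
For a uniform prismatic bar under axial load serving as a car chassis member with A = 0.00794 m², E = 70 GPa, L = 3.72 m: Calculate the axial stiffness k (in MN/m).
Model: a uniform prismatic bar under axial load, so k = (A·E) / L.
Convert to SI units:
  E = 70 GPa = 7 × 10¹⁰ Pa
Substitute:
  k = (0.00794 × (7 × 10¹⁰)) / 3.72
  k = 1.494 × 10⁸ N/m
Convert: k = 1.494 × 10⁸ N/m = 149.4 MN/m
Final answer: k = 149.4 MN/m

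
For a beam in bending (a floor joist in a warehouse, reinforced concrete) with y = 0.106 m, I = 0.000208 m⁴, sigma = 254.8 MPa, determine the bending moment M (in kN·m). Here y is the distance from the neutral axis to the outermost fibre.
Model: a beam in bending, so sigma = (M·y) / I.
Solve for M: M = (sigma·I) / y.
Convert to SI units:
  sigma = 254.8 MPa = 2.548 × 10⁸ Pa
Substitute:
  M = ((2.548 × 10⁸) × 0.000208) / 0.106
  M = 500000 N·m
Convert: M = 500000 N·m = 500 kN·m
Final answer: M = 500 kN·m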